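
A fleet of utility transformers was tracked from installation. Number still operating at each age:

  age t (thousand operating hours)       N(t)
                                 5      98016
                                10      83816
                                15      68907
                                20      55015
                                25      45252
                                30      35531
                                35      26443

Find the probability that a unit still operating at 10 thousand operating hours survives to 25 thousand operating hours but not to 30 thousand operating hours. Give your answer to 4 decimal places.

This is the probability of reaching 25 but not 30, conditional on being operational at 10: (N(25) − N(30)) / N(10).
= (45252 − 35531) / 83816 = 9721 / 83816 = 0.115980.

0.1160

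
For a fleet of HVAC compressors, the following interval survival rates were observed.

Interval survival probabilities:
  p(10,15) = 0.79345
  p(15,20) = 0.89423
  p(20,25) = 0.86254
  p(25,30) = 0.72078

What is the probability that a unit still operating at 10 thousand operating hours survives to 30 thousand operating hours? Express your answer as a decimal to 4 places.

0.4411

The overall survival probability is 0.79345 × 0.89423 × 0.86254 × 0.72078.
= 0.441114.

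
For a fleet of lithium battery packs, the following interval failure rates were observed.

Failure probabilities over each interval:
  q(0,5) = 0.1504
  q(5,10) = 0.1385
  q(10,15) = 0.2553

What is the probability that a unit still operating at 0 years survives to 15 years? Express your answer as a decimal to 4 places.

0.5451

The overall survival probability is (1 − 0.1504) × (1 − 0.1385) × (1 − 0.2553).
= 0.8496 × 0.8615 × 0.7447 = 0.545069.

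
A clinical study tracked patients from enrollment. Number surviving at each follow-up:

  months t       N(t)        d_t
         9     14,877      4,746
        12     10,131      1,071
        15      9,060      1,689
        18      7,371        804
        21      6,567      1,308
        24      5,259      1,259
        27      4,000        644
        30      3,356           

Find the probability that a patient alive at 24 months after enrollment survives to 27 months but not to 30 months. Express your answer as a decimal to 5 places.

This is the probability of reaching 27 but not 30, conditional on being alive at 24: (N(27) − N(30)) / N(24).
= (4,000 − 3,356) / 5,259 = 644 / 5,259 = 0.122457.

0.12246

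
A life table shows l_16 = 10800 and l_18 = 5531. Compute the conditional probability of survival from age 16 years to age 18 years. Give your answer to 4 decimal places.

0.5121

The conditional survival probability is l_18/l_16 = 5531/10800 = 0.512130.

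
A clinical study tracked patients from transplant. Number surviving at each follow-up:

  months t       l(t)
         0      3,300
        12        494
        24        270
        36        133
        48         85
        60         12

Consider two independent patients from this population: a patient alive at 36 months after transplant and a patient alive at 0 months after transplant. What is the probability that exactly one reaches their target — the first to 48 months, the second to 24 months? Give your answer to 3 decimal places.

p₁ = l(48)/l(36) = 85/133 = 0.639098; p₂ = l(24)/l(0) = 270/3,300 = 0.081818.
P(exactly one) = p₁(1−p₂) + (1−p₁)p₂ = 0.586808 + 0.029528 = 0.616337.

0.616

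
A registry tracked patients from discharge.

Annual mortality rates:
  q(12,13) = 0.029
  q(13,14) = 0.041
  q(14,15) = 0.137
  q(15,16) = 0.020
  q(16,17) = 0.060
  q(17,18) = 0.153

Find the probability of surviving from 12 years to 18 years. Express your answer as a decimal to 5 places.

0.62703

P(survive 12→18) = (1 − 0.029) × (1 − 0.041) × (1 − 0.137) × (1 − 0.020) × (1 − 0.060) × (1 − 0.153).
= 0.971 × 0.959 × 0.863 × 0.980 × 0.940 × 0.847 = 0.627027.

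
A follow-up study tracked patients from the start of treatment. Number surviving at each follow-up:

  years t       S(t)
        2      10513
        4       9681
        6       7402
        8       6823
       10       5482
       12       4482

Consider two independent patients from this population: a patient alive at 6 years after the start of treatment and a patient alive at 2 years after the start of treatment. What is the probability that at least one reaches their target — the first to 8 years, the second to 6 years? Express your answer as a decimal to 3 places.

p₁ = S(8)/S(6) = 6823/7402 = 0.921778; p₂ = S(6)/S(2) = 7402/10513 = 0.704081.
P(at least one) = 1 − (1−p₁)(1−p₂) = 1 − 0.078222 × 0.295919 = 0.976853.

0.977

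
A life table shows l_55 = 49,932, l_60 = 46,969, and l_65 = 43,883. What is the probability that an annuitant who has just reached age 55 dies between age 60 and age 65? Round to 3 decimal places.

0.062

We want 5|5q55 = (l_60 − l_65)/l_55.
This is the probability of reaching 60 but not 65, conditional on being alive at 55: (l_60 − l_65) / l_55.
= (46,969 − 43,883) / 49,932 = 3,086 / 49,932 = 0.061804.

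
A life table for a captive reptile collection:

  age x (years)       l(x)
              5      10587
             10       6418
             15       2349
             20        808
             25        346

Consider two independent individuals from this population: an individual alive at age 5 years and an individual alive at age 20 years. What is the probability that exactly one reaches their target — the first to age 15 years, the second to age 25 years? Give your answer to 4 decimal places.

0.4601

p₁ = l(15)/l(5) = 2349/10587 = 0.221876; p₂ = l(25)/l(20) = 346/808 = 0.428218.
P(exactly one) = p₁(1−p₂) + (1−p₁)p₂ = 0.126865 + 0.333207 = 0.460071.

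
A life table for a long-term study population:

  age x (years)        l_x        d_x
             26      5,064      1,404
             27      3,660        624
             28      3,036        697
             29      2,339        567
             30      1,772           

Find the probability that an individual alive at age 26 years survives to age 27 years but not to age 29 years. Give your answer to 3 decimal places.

This is the probability of reaching 27 but not 29, conditional on being alive at 26: (l_27 − l_29) / l_26.
= (3,660 − 2,339) / 5,064 = 1,321 / 5,064 = 0.260861.

0.261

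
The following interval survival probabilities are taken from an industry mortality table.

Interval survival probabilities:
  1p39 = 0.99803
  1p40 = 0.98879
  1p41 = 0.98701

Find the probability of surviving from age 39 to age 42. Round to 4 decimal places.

Chaining the interval survival probabilities: 0.99803 × 0.98879 × 0.98701.
= 0.974023.

0.9740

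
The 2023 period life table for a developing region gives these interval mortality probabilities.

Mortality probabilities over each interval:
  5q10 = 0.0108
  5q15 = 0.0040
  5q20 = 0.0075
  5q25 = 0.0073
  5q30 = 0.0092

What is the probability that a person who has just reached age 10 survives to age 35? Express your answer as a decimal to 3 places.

0.962

Survival from 10 to 35 is the product of surviving each interval: (1 − 0.0108) × (1 − 0.0040) × (1 − 0.0075) × (1 − 0.0073) × (1 − 0.0092).
= 0.9892 × 0.9960 × 0.9925 × 0.9927 × 0.9908 = 0.961785.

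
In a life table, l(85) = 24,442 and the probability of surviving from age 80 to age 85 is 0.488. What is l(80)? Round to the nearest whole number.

l(80) = l(85) / p = 24,442 / 0.488 = 50086.

50086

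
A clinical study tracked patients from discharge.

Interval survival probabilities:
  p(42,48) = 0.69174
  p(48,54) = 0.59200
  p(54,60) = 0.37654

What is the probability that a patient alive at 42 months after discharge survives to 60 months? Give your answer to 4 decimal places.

0.1542

P(survive 42→60) = 0.69174 × 0.59200 × 0.37654.
= 0.154197.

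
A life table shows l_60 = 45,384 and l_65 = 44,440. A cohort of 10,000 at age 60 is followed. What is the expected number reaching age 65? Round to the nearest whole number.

9792

The relevant probability is 44,440/45,384 = 0.979200.
Expected number = 10,000 × 0.979200 = 9792.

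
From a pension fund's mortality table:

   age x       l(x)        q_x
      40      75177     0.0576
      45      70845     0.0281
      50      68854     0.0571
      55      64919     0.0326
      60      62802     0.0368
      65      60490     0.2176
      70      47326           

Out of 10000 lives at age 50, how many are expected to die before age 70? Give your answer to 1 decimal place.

The relevant probability is 1 − 47326/68854 = 0.312662.
Expected number = 10000 × 0.312662 = 3126.6.

3126.6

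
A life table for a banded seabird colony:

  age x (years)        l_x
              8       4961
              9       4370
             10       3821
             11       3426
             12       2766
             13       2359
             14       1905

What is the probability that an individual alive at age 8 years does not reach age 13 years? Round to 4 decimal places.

0.5245

P(die before 13 | alive at 8) = 1 − l_13/l_8 = 1 − 2359/4961 = (2602)/4961 = 0.524491.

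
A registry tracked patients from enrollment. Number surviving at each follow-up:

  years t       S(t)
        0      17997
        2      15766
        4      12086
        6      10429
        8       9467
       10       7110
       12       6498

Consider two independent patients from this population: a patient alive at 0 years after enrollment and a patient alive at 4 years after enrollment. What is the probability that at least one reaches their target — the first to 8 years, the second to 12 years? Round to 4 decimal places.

p₁ = S(8)/S(0) = 9467/17997 = 0.526032; p₂ = S(12)/S(4) = 6498/12086 = 0.537647.
P(at least one) = 1 − (1−p₁)(1−p₂) = 1 − 0.473968 × 0.462353 = 0.780859.

0.7809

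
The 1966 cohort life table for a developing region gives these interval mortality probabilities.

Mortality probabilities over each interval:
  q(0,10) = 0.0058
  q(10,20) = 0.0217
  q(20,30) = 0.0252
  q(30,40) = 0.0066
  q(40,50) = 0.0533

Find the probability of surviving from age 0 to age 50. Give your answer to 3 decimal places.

0.892

P(survive 0→50) = (1 − 0.0058) × (1 − 0.0217) × (1 − 0.0252) × (1 − 0.0066) × (1 − 0.0533).
= 0.9942 × 0.9783 × 0.9748 × 0.9934 × 0.9467 = 0.891657.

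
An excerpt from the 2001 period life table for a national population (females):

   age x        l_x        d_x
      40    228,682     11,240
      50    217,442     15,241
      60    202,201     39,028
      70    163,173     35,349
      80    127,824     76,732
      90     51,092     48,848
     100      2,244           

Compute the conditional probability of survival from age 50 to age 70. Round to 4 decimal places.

0.7504

We want 20p50 = l_70/l_50.
The conditional survival probability is l_70/l_50 = 163,173/217,442 = 0.750421.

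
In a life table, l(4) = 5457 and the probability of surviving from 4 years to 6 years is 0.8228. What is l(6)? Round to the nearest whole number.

4490

l(6) = l(4) × p = 5457 × 0.8228 = 4490.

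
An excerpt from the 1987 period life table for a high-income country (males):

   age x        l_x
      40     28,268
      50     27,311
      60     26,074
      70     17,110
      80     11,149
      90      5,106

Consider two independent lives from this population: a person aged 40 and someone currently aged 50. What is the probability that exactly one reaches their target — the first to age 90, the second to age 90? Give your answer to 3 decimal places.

p₁ = l_90/l_40 = 5,106/28,268 = 0.180628; p₂ = l_90/l_50 = 5,106/27,311 = 0.186958.
P(exactly one) = p₁(1−p₂) + (1−p₁)p₂ = 0.146858 + 0.153188 = 0.300046.

0.300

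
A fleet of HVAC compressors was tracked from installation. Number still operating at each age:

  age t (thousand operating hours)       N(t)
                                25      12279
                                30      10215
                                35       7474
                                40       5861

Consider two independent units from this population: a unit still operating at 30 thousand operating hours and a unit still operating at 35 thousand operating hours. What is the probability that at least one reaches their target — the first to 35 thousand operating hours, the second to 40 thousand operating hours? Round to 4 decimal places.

0.9421

p₁ = N(35)/N(30) = 7474/10215 = 0.731669; p₂ = N(40)/N(35) = 5861/7474 = 0.784185.
P(at least one) = 1 − (1−p₁)(1−p₂) = 1 − 0.268331 × 0.215815 = 0.942090.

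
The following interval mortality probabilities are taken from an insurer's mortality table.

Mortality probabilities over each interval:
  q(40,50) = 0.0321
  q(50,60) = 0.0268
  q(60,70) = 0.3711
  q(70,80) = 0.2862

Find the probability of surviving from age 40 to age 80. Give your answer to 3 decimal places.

P(survive 40→80) = (1 − 0.0321) × (1 − 0.0268) × (1 − 0.3711) × (1 − 0.2862).
= 0.9679 × 0.9732 × 0.6289 × 0.7138 = 0.422854.

0.423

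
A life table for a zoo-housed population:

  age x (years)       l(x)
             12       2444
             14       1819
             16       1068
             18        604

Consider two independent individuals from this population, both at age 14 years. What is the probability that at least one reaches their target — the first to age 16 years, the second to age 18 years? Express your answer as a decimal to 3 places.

p₁ = l(16)/l(14) = 1068/1819 = 0.587136; p₂ = l(18)/l(14) = 604/1819 = 0.332051.
P(at least one) = 1 − (1−p₁)(1−p₂) = 1 − 0.412864 × 0.667949 = 0.724228.

0.724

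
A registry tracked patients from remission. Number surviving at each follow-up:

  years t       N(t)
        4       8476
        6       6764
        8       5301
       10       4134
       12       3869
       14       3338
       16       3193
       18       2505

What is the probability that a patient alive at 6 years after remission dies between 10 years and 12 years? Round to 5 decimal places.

This is the probability of reaching 10 but not 12, conditional on being alive at 6: (N(10) − N(12)) / N(6).
= (4134 − 3869) / 6764 = 265 / 6764 = 0.039178.

0.03918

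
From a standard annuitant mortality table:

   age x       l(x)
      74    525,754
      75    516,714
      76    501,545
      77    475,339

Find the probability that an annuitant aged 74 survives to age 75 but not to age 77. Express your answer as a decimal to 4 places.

0.0787

This is the probability of reaching 75 but not 77, conditional on being alive at 74: (l(75) − l(77)) / l(74).
= (516,714 − 475,339) / 525,754 = 41,375 / 525,754 = 0.078697.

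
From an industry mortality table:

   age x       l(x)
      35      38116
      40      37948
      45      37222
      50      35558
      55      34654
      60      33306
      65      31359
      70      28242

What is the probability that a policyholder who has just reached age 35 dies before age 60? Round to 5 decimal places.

P(die before 60 | alive at 35) = 1 − l(60)/l(35) = 1 − 33306/38116 = (4810)/38116 = 0.126194.

0.12619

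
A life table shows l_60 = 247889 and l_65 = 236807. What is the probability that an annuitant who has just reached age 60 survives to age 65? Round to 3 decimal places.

0.955

We want 5p60 = l_65/l_60.
The conditional survival probability is l_65/l_60 = 236807/247889 = 0.955295.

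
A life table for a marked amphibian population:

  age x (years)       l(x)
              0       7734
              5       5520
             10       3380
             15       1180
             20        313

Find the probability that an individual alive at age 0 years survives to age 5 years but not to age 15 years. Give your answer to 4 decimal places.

This is the probability of reaching 5 but not 15, conditional on being alive at 0: (l(5) − l(15)) / l(0).
= (5520 − 1180) / 7734 = 4340 / 7734 = 0.561159.

0.5612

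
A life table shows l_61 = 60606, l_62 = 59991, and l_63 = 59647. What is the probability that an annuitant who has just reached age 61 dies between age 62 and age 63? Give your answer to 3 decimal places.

0.006

This is the probability of reaching 62 but not 63, conditional on being alive at 61: (l_62 − l_63) / l_61.
= (59991 − 59647) / 60606 = 344 / 60606 = 0.005676.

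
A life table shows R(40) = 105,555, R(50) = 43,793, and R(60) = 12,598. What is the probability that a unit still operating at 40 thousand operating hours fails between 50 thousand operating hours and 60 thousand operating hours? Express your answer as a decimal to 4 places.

0.2955

This is the probability of reaching 50 but not 60, conditional on being operational at 40: (R(50) − R(60)) / R(40).
= (43,793 − 12,598) / 105,555 = 31,195 / 105,555 = 0.295533.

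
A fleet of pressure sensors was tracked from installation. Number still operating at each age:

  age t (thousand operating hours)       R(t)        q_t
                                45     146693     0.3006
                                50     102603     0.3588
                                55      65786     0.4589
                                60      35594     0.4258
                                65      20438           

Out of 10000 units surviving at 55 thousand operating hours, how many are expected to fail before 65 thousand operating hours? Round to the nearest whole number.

6893

The relevant probability is 1 − 20438/65786 = 0.689326.
Expected number = 10000 × 0.689326 = 6893.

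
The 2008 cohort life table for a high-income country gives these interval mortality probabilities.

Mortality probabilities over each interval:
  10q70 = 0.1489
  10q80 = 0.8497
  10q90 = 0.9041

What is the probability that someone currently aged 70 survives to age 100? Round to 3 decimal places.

0.012

30p70 = (1 − 0.1489) × (1 − 0.8497) × (1 − 0.9041).
= 0.8511 × 0.1503 × 0.0959 = 0.012268.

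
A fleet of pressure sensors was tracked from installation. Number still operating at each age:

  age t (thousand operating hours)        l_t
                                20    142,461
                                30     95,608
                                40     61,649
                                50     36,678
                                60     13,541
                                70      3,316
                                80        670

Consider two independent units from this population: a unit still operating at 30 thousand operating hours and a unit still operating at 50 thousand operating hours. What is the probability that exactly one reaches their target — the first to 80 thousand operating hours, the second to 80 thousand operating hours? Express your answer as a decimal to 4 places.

p₁ = l_80/l_30 = 670/95,608 = 0.007008; p₂ = l_80/l_50 = 670/36,678 = 0.018267.
P(exactly one) = p₁(1−p₂) + (1−p₁)p₂ = 0.006880 + 0.018139 = 0.025019.

0.0250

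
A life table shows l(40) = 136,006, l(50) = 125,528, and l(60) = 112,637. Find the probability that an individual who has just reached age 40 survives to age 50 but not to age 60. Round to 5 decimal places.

This is the probability of reaching 50 but not 60, conditional on being alive at 40: (l(50) − l(60)) / l(40).
= (125,528 − 112,637) / 136,006 = 12,891 / 136,006 = 0.094783.

0.09478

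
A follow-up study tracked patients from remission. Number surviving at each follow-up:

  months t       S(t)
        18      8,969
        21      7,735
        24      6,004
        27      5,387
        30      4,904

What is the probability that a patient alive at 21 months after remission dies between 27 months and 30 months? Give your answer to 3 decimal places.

0.062

This is the probability of reaching 27 but not 30, conditional on being alive at 21: (S(27) − S(30)) / S(21).
= (5,387 − 4,904) / 7,735 = 483 / 7,735 = 0.062443.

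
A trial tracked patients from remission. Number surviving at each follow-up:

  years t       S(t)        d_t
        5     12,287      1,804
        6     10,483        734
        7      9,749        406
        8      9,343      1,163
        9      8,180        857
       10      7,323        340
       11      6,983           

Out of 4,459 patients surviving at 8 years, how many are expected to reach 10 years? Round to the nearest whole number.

3495

The relevant probability is 7,323/9,343 = 0.783795.
Expected number = 4,459 × 0.783795 = 3495.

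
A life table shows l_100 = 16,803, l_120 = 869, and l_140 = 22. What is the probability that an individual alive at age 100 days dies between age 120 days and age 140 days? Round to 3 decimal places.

0.050

This is the probability of reaching 120 but not 140, conditional on being alive at 100: (l_120 − l_140) / l_100.
= (869 − 22) / 16,803 = 847 / 16,803 = 0.050408.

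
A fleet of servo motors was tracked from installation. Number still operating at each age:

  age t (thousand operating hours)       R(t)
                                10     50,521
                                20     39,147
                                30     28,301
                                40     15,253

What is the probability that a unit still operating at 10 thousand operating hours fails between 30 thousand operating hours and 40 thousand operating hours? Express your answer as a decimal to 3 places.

0.258

This is the probability of reaching 30 but not 40, conditional on being operational at 10: (R(30) − R(40)) / R(10).
= (28,301 − 15,253) / 50,521 = 13,048 / 50,521 = 0.258269.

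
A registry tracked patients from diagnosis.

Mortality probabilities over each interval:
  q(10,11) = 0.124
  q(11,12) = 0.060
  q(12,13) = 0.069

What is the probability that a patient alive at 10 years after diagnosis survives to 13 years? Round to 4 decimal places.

Chaining the interval survival probabilities: (1 − 0.124) × (1 − 0.060) × (1 − 0.069).
= 0.876 × 0.940 × 0.931 = 0.766623.

0.7666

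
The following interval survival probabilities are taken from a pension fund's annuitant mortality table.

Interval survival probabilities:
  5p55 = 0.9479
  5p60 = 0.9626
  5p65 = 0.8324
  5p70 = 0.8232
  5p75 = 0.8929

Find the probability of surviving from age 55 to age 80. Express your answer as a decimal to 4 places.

25p55 = 0.9479 × 0.9626 × 0.8324 × 0.8232 × 0.8929.
= 0.558276.

0.5583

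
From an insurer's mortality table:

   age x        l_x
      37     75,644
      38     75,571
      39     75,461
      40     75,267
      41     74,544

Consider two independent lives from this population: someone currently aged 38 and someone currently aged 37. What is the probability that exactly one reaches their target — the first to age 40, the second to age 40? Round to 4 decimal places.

0.0090

p₁ = l_40/l_38 = 75,267/75,571 = 0.995977; p₂ = l_40/l_37 = 75,267/75,644 = 0.995016.
P(exactly one) = p₁(1−p₂) + (1−p₁)p₂ = 0.004964 + 0.004003 = 0.008967.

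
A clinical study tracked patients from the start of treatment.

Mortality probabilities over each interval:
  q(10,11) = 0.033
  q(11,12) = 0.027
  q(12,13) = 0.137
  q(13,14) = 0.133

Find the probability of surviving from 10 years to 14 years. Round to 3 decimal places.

P(survive 10→14) = (1 − 0.033) × (1 − 0.027) × (1 − 0.137) × (1 − 0.133).
= 0.967 × 0.973 × 0.863 × 0.867 = 0.703994.

0.704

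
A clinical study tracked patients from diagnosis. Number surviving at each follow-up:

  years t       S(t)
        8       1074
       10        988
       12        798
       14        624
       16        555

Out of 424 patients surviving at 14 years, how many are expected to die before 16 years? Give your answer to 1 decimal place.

46.9

The relevant probability is 1 − 555/624 = 0.110577.
Expected number = 424 × 0.110577 = 46.9.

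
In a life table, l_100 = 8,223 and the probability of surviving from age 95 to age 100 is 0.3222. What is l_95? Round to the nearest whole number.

l_95 = l_100 / p = 8,223 / 0.3222 = 25521.

25521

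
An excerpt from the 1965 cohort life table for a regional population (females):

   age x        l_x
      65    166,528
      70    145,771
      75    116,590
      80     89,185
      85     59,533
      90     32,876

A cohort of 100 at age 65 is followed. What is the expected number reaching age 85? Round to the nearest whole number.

36

The relevant probability is 59,533/166,528 = 0.357495.
Expected number = 100 × 0.357495 = 36.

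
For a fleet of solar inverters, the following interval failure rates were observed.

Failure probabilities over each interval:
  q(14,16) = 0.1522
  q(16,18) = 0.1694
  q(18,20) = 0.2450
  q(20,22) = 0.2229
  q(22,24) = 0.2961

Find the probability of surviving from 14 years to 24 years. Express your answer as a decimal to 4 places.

0.2908

Chaining the interval survival probabilities: (1 − 0.1522) × (1 − 0.1694) × (1 − 0.2450) × (1 − 0.2229) × (1 − 0.2961).
= 0.8478 × 0.8306 × 0.7550 × 0.7771 × 0.7039 = 0.290817.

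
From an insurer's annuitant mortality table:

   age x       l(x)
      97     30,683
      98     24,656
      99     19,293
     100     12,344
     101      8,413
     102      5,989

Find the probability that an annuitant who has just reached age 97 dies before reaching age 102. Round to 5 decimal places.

P(die before 102 | alive at 97) = 1 − l(102)/l(97) = 1 − 5,989/30,683 = (24,694)/30,683 = 0.804810.

0.80481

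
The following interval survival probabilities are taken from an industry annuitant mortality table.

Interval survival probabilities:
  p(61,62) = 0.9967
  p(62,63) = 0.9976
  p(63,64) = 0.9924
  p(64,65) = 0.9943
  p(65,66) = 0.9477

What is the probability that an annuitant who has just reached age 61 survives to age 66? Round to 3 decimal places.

Survival from 61 to 66 is the product of surviving each interval: 0.9967 × 0.9976 × 0.9924 × 0.9943 × 0.9477.
= 0.929814.

0.930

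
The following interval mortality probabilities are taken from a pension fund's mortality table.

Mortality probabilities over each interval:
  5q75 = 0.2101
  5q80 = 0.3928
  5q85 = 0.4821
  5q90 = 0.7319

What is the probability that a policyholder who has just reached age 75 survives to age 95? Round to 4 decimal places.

The overall survival probability is (1 − 0.2101) × (1 − 0.3928) × (1 − 0.4821) × (1 − 0.7319).
= 0.7899 × 0.6072 × 0.5179 × 0.2681 = 0.066596.

0.0666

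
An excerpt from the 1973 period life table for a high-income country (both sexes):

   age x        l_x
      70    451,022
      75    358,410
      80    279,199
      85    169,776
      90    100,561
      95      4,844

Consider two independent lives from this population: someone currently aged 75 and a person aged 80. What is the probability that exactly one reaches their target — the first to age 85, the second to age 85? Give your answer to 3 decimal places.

0.506

p₁ = l_85/l_75 = 169,776/358,410 = 0.473692; p₂ = l_85/l_80 = 169,776/279,199 = 0.608082.
P(exactly one) = p₁(1−p₂) + (1−p₁)p₂ = 0.185648 + 0.320038 = 0.505687.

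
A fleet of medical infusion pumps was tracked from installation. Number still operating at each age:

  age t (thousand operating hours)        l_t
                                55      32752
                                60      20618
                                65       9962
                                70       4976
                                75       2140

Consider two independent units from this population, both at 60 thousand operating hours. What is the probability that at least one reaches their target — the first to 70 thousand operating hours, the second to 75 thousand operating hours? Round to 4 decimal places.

0.3201

p₁ = l_70/l_60 = 4976/20618 = 0.241343; p₂ = l_75/l_60 = 2140/20618 = 0.103793.
P(at least one) = 1 − (1−p₁)(1−p₂) = 1 − 0.758657 × 0.896207 = 0.320086.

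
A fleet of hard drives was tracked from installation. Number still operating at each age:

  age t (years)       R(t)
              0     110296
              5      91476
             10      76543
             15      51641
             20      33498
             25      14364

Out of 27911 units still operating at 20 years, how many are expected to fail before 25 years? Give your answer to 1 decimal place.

15942.7

The relevant probability is 1 − 14364/33498 = 0.571198.
Expected number = 27911 × 0.571198 = 15942.7.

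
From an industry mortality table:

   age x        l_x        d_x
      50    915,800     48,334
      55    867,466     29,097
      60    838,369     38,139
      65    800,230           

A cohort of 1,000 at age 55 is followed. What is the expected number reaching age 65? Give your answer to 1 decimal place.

The relevant probability is 800,230/867,466 = 0.922491.
Expected number = 1,000 × 0.922491 = 922.5.

922.5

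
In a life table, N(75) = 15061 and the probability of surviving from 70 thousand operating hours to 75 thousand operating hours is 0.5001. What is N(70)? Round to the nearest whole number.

30116

N(70) = N(75) / p = 15061 / 0.5001 = 30116.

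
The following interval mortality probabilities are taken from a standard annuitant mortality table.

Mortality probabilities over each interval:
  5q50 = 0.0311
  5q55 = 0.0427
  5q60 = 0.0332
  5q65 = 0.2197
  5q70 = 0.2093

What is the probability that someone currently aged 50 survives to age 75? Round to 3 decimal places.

25p50 = (1 − 0.0311) × (1 − 0.0427) × (1 − 0.0332) × (1 − 0.2197) × (1 − 0.2093).
= 0.9689 × 0.9573 × 0.9668 × 0.7803 × 0.7907 = 0.553270.

0.553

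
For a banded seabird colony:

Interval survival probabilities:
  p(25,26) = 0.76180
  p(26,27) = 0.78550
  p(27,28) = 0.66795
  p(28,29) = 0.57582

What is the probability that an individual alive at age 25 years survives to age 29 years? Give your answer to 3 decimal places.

P(survive 25→29) = 0.76180 × 0.78550 × 0.66795 × 0.57582.
= 0.230154.

0.230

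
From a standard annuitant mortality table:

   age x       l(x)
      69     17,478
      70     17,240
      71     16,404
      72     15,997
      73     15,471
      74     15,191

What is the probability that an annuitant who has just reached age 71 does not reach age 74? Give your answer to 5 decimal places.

0.07395

P(die before 74 | alive at 71) = 1 − l(74)/l(71) = 1 − 15,191/16,404 = (1,213)/16,404 = 0.073945.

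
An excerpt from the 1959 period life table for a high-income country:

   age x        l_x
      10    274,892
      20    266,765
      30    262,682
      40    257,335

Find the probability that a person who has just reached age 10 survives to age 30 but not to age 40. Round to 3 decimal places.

We want 20|10q10 = (l_30 − l_40)/l_10.
This is the probability of reaching 30 but not 40, conditional on being alive at 10: (l_30 − l_40) / l_10.
= (262,682 − 257,335) / 274,892 = 5,347 / 274,892 = 0.019451.

0.019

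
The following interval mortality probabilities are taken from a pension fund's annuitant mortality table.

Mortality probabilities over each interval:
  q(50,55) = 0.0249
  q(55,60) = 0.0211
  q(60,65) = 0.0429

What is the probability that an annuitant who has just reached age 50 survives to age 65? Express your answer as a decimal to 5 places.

0.91358

P(survive 50→65) = (1 − 0.0249) × (1 − 0.0211) × (1 − 0.0429).
= 0.9751 × 0.9789 × 0.9571 = 0.913576.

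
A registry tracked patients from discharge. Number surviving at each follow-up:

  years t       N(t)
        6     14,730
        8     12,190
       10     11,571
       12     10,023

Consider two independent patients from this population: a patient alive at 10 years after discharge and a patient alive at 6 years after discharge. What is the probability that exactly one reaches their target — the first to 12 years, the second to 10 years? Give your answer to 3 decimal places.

p₁ = N(12)/N(10) = 10,023/11,571 = 0.866217; p₂ = N(10)/N(6) = 11,571/14,730 = 0.785540.
P(exactly one) = p₁(1−p₂) + (1−p₁)p₂ = 0.185769 + 0.105092 = 0.290861.

0.291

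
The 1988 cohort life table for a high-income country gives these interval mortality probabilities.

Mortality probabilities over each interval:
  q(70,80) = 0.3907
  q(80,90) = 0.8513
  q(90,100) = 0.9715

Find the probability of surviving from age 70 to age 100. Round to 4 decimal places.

0.0026

Chaining the interval survival probabilities: (1 − 0.3907) × (1 − 0.8513) × (1 − 0.9715).
= 0.6093 × 0.1487 × 0.0285 = 0.002582.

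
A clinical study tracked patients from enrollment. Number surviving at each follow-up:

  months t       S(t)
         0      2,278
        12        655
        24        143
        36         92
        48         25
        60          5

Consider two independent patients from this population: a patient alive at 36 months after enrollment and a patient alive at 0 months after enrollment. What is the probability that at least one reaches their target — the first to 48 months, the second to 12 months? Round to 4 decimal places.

p₁ = S(48)/S(36) = 25/92 = 0.271739; p₂ = S(12)/S(0) = 655/2,278 = 0.287533.
P(at least one) = 1 − (1−p₁)(1−p₂) = 1 − 0.728261 × 0.712467 = 0.481138.

0.4811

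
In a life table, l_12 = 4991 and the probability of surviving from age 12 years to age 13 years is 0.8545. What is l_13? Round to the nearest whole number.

4265

l_13 = l_12 × p = 4991 × 0.8545 = 4265.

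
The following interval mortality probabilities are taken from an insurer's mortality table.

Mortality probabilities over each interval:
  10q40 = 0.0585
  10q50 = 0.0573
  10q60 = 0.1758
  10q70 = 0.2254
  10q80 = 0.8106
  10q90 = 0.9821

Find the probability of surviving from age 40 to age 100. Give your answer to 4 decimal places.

Chaining the interval survival probabilities: (1 − 0.0585) × (1 − 0.0573) × (1 − 0.1758) × (1 − 0.2254) × (1 − 0.8106) × (1 − 0.9821).
= 0.9415 × 0.9427 × 0.8242 × 0.7746 × 0.1894 × 0.0179 = 0.001921.

0.0019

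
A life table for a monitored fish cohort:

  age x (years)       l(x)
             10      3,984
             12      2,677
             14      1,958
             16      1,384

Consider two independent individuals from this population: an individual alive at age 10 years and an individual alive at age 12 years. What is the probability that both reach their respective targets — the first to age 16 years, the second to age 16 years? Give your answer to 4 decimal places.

p₁ = l(16)/l(10) = 1,384/3,984 = 0.347390; p₂ = l(16)/l(12) = 1,384/2,677 = 0.516997.
P(both) = p₁ × p₂ = 0.347390 × 0.516997 = 0.179600.

0.1796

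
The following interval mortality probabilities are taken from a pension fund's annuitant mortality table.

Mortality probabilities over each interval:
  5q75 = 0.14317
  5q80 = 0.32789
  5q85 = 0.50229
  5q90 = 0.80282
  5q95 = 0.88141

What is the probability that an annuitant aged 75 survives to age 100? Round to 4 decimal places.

0.0067

Chaining the interval survival probabilities: (1 − 0.14317) × (1 − 0.32789) × (1 − 0.50229) × (1 − 0.80282) × (1 − 0.88141).
= 0.85683 × 0.67211 × 0.49771 × 0.19718 × 0.11859 = 0.006702.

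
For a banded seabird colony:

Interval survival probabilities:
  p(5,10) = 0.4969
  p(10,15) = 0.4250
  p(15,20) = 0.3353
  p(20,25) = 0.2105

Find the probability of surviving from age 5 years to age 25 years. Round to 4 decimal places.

The overall survival probability is 0.4969 × 0.4250 × 0.3353 × 0.2105.
= 0.014905.

0.0149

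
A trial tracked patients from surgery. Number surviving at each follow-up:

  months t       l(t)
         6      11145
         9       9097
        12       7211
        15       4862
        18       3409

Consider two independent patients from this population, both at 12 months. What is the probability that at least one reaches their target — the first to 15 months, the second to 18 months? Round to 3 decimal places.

p₁ = l(15)/l(12) = 4862/7211 = 0.674248; p₂ = l(18)/l(12) = 3409/7211 = 0.472750.
P(at least one) = 1 − (1−p₁)(1−p₂) = 1 − 0.325752 × 0.527250 = 0.828247.

0.828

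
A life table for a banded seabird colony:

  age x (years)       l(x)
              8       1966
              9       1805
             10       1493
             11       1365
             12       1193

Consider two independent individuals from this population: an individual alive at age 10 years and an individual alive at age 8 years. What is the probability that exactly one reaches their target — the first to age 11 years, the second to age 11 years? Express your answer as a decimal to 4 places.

0.3390

p₁ = l(11)/l(10) = 1365/1493 = 0.914267; p₂ = l(11)/l(8) = 1365/1966 = 0.694303.
P(exactly one) = p₁(1−p₂) + (1−p₁)p₂ = 0.279489 + 0.059525 = 0.339013.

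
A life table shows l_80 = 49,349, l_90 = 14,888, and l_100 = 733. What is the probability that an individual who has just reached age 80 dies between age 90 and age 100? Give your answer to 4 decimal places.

This is the probability of reaching 90 but not 100, conditional on being alive at 80: (l_90 − l_100) / l_80.
= (14,888 − 733) / 49,349 = 14,155 / 49,349 = 0.286835.

0.2868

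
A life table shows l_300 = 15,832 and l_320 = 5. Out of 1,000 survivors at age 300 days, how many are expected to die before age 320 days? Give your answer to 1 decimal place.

The relevant probability is 1 − 5/15,832 = 0.999684.
Expected number = 1,000 × 0.999684 = 999.7.

999.7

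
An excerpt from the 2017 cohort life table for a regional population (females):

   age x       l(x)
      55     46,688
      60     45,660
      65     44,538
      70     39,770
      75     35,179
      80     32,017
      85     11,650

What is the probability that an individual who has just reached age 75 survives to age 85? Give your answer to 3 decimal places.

0.331

The conditional survival probability is l(85)/l(75) = 11,650/35,179 = 0.331163.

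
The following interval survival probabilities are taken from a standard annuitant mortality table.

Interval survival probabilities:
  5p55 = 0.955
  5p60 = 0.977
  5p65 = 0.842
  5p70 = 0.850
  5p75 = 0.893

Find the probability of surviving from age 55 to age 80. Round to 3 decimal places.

Survival from 55 to 80 is the product of surviving each interval: 0.955 × 0.977 × 0.842 × 0.850 × 0.893.
= 0.596321.

0.596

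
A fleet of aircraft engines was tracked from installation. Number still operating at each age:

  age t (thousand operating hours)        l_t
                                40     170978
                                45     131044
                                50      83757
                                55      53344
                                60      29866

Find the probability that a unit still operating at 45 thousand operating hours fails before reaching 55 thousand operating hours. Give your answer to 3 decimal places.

P(fail before 55 | operational at 45) = 1 − l_55/l_45 = 1 − 53344/131044 = (77700)/131044 = 0.592931.

0.593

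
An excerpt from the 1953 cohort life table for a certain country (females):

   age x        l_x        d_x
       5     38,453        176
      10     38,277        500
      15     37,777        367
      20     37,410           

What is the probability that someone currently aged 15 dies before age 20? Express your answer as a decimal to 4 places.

P(die before 20 | alive at 15) = 1 − l_20/l_15 = 1 − 37,410/37,777 = (367)/37,777 = 0.009715.

0.0097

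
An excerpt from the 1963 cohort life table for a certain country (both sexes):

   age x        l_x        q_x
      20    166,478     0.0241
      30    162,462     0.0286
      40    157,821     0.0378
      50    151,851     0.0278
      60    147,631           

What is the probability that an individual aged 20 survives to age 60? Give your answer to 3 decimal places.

The conditional survival probability is l_60/l_20 = 147,631/166,478 = 0.886790.

0.887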